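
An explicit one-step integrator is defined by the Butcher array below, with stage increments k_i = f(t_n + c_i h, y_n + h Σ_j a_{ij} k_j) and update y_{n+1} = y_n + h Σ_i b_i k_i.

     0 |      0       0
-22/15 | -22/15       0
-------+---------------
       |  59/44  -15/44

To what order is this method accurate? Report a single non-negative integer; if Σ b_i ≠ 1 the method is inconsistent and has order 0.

2

b = (59/44, -15/44)
c = (0, -22/15)
Σ b_i: 59/44·1 + (-15/44)·1 = 1 ✓
b·c: (-15/44)·(-22/15) = 1/2 ✓; 2 stages ⇒ order 2.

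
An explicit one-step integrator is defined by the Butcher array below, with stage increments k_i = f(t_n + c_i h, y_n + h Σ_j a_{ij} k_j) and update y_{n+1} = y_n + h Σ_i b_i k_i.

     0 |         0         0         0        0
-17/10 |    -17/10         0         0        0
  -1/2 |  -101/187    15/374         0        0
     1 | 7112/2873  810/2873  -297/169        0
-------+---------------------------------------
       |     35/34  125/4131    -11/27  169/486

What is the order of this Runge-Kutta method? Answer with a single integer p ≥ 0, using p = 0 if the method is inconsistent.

b = (35/34, 125/4131, -11/27, 169/486)
c = (0, -17/10, -1/2, 1)
Ac = (0, 0, -3/44, 135/338)
Σ b_i: 35/34·1 + 125/4131·1 + (-11/27)·1 + 169/486·1 = 1 ✓
b·c: 125/4131·(-17/10) + (-11/27)·(-1/2) + 169/486·1 = 1/2 ✓
b·c²: 125/4131·289/100 + (-11/27)·1/4 + 169/486·1 = 1/3 ✓
b·Ac: (-11/27)·(-3/44) + 169/486·135/338 = 1/6 ✓
b·c³: 125/4131·(-4913/1000) + (-11/27)·(-1/8) + 169/486·1 = 1/4 ✓
b·(c∘Ac): (-11/27)·3/88 + 169/486·135/338 = 1/8 ✓
b·Ac²: (-11/27)·51/440 + 169/486·1269/3380 = 1/12 ✓
b·A²c: 169/486·81/676 = 1/24 ✓; 4 stages ⇒ order 4.

4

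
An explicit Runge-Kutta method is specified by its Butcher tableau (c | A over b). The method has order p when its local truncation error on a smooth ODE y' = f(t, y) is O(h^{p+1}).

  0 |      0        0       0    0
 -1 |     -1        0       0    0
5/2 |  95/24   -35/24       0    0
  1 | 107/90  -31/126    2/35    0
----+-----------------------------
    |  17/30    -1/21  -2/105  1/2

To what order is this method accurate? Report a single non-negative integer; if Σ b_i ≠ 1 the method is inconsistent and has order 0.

b = (17/30, -1/21, -2/105, 1/2)
c = (0, -1, 5/2, 1)
Ac = (0, 0, 35/24, 7/18)
Σ b_i: 17/30·1 + (-1/21)·1 + (-2/105)·1 + 1/2·1 = 1 ✓
b·c: (-1/21)·(-1) + (-2/105)·5/2 + 1/2·1 = 1/2 ✓
b·c²: (-1/21)·1 + (-2/105)·25/4 + 1/2·1 = 1/3 ✓
b·Ac: (-2/105)·35/24 + 1/2·7/18 = 1/6 ✓
b·c³: (-1/21)·(-1) + (-2/105)·125/8 + 1/2·1 = 1/4 ✓
b·(c∘Ac): (-2/105)·175/48 + 1/2·7/18 = 1/8 ✓
b·Ac²: (-2/105)·(-35/24) + 1/2·1/9 = 1/12 ✓
b·A²c: 1/2·1/12 = 1/24 ✓; 4 stages ⇒ order 4.

4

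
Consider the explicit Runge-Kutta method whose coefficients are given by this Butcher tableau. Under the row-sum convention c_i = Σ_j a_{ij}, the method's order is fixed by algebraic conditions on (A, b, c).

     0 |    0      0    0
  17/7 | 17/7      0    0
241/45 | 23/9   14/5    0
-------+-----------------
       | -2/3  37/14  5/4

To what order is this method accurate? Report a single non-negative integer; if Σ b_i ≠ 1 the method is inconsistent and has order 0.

b = (-2/3, 37/14, 5/4)
c = (0, 17/7, 241/45)
Ac = (0, 0, 34/5)
Σ b_i: (-2/3)·1 + 37/14·1 + 5/4·1 = 271/84 ≠ 1 ⇒ order 0.

0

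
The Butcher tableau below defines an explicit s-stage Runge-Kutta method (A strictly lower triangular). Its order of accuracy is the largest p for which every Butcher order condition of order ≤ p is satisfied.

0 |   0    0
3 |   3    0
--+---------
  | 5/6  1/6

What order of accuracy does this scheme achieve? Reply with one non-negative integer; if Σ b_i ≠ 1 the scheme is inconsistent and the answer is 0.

b = (5/6, 1/6)
c = (0, 3)
Σ b_i: 5/6·1 + 1/6·1 = 1 ✓
b·c: 1/6·3 = 1/2 ✓; 2 stages ⇒ order 2.

2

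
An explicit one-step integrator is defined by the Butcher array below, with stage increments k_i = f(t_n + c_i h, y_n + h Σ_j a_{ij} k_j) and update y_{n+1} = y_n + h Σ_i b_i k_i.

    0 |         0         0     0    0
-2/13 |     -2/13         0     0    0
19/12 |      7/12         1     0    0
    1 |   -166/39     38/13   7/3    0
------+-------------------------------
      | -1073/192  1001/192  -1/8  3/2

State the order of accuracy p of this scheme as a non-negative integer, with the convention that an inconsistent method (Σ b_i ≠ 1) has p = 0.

b = (-1073/192, 1001/192, -1/8, 3/2)
c = (0, -2/13, 19/12, 1)
Ac = (0, 0, -2/13, 19741/6084)
Σ b_i: (-1073/192)·1 + 1001/192·1 + (-1/8)·1 + 3/2·1 = 1 ✓
b·c: 1001/192·(-2/13) + (-1/8)·19/12 + 3/2·1 = 1/2 ✓
b·c²: 1001/192·4/169 + (-1/8)·361/144 + 3/2·1 = 19619/14976 ≠ 1/3 ⇒ order 2.
b·Ac: (-1/8)·(-2/13) + 3/2·19741/6084 = 19819/4056 ≠ 1/6

2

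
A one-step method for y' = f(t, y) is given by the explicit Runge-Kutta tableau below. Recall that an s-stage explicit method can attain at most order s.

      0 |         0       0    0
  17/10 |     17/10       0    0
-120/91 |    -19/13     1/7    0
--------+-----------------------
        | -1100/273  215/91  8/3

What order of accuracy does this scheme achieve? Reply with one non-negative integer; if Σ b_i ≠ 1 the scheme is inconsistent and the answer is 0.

2

b = (-1100/273, 215/91, 8/3)
c = (0, 17/10, -120/91)
Ac = (0, 0, 17/70)
Σ b_i: (-1100/273)·1 + 215/91·1 + 8/3·1 = 1 ✓
b·c: 215/91·17/10 + 8/3·(-120/91) = 1/2 ✓
b·c²: 215/91·289/100 + 8/3·14400/8281 = 1898857/165620 ≠ 1/3 ⇒ order 2.
b·Ac: 8/3·17/70 = 68/105 ≠ 1/6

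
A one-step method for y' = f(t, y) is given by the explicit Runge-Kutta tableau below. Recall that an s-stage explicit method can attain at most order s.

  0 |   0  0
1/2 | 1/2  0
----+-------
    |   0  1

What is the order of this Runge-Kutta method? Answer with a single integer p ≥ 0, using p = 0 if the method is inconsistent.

2

b = (0, 1)
c = (0, 1/2)
Σ b_i: 1·1 = 1 ✓
b·c: 1·1/2 = 1/2 ✓; 2 stages ⇒ order 2.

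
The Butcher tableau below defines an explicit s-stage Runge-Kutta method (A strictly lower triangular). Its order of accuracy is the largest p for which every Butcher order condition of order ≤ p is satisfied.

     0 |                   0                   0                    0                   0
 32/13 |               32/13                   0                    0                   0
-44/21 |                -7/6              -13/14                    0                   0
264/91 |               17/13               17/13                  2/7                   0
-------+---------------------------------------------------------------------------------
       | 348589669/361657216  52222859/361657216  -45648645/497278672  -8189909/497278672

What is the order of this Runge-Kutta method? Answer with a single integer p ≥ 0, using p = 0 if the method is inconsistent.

b = (348589669/361657216, 52222859/361657216, -45648645/497278672, -8189909/497278672)
c = (0, 32/13, -44/21, 264/91)
Ac = (0, 0, -16/7, 65096/24843)
Σ b_i: 348589669/361657216·1 + 52222859/361657216·1 + (-45648645/497278672)·1 + (-8189909/497278672)·1 = 1 ✓
b·c: 52222859/361657216·32/13 + (-45648645/497278672)·(-44/21) + (-8189909/497278672)·264/91 = 1/2 ✓
b·c²: 52222859/361657216·1024/169 + (-45648645/497278672)·1936/441 + (-8189909/497278672)·69696/8281 = 1/3 ✓
b·Ac: (-45648645/497278672)·(-16/7) + (-8189909/497278672)·65096/24843 = 1/6 ✓
b·c³: 52222859/361657216·32768/2197 + (-45648645/497278672)·(-85184/9261) + (-8189909/497278672)·18399744/753571 = 462082268/178003161 ≠ 1/4 ⇒ order 3.
b·(c∘Ac): (-45648645/497278672)·704/147 + (-8189909/497278672)·5728448/753571 = -145224712/257115677 ≠ 1/8
b·Ac²: (-45648645/497278672)·(-512/91) + (-8189909/497278672)·62245280/6782139 = 845388490/2314041093 ≠ 1/12
b·A²c: (-8189909/497278672)·(-32/49) = 334282/31079917 ≠ 1/24

3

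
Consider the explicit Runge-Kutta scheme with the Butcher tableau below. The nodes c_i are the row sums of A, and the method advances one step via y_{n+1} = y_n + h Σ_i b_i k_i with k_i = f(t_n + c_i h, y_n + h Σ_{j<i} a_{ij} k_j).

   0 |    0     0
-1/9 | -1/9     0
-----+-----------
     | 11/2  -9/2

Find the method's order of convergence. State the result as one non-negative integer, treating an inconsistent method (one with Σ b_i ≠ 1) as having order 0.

2

b = (11/2, -9/2)
c = (0, -1/9)
Σ b_i: 11/2·1 + (-9/2)·1 = 1 ✓
b·c: (-9/2)·(-1/9) = 1/2 ✓; 2 stages ⇒ order 2.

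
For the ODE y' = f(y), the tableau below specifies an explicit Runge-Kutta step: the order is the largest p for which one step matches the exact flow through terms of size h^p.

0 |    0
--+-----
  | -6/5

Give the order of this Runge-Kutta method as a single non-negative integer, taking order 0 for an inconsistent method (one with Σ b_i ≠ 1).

b = (-6/5)
c = (0)
Σ b_i: (-6/5)·1 = -6/5 ≠ 1 ⇒ order 0.

0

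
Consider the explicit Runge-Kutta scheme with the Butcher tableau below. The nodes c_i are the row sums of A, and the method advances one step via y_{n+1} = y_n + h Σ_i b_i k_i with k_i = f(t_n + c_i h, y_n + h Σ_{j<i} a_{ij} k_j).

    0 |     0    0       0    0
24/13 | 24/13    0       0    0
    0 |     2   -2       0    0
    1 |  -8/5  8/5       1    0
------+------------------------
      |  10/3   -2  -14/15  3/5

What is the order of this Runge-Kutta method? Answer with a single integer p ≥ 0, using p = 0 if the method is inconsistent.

1

b = (10/3, -2, -14/15, 3/5)
c = (0, 24/13, 0, 1)
Ac = (0, 0, -48/13, 192/65)
Σ b_i: 10/3·1 + (-2)·1 + (-14/15)·1 + 3/5·1 = 1 ✓
b·c: (-2)·24/13 + 3/5·1 = -201/65 ≠ 1/2 ⇒ order 1.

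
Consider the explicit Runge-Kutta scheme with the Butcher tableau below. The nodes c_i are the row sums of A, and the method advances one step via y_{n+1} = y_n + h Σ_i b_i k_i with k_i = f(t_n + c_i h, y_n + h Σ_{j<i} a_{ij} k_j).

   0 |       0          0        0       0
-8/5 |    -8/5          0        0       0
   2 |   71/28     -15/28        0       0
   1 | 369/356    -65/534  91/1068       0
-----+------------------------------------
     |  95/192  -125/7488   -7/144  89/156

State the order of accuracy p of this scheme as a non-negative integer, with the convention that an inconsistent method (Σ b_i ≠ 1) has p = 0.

4

b = (95/192, -125/7488, -7/144, 89/156)
c = (0, -8/5, 2, 1)
Ac = (0, 0, 6/7, 65/178)
Σ b_i: 95/192·1 + (-125/7488)·1 + (-7/144)·1 + 89/156·1 = 1 ✓
b·c: (-125/7488)·(-8/5) + (-7/144)·2 + 89/156·1 = 1/2 ✓
b·c²: (-125/7488)·64/25 + (-7/144)·4 + 89/156·1 = 1/3 ✓
b·Ac: (-7/144)·6/7 + 89/156·65/178 = 1/6 ✓
b·c³: (-125/7488)·(-512/125) + (-7/144)·8 + 89/156·1 = 1/4 ✓
b·(c∘Ac): (-7/144)·12/7 + 89/156·65/178 = 1/8 ✓
b·Ac²: (-7/144)·(-48/35) + 89/156·13/445 = 1/12 ✓
b·A²c: 89/156·13/178 = 1/24 ✓; 4 stages ⇒ order 4.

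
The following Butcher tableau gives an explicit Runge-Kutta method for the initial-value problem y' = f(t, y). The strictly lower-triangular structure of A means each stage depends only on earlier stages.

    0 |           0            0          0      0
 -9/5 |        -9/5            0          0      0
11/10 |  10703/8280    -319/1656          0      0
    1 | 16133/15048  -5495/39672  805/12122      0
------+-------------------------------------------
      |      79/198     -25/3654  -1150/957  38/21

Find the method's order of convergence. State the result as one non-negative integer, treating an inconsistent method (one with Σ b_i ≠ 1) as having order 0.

4

b = (79/198, -25/3654, -1150/957, 38/21)
c = (0, -9/5, 11/10, 1)
Ac = (0, 0, 319/920, 49/152)
Σ b_i: 79/198·1 + (-25/3654)·1 + (-1150/957)·1 + 38/21·1 = 1 ✓
b·c: (-25/3654)·(-9/5) + (-1150/957)·11/10 + 38/21·1 = 1/2 ✓
b·c²: (-25/3654)·81/25 + (-1150/957)·121/100 + 38/21·1 = 1/3 ✓
b·Ac: (-1150/957)·319/920 + 38/21·49/152 = 1/6 ✓
b·c³: (-25/3654)·(-729/125) + (-1150/957)·1331/1000 + 38/21·1 = 1/4 ✓
b·(c∘Ac): (-1150/957)·3509/9200 + 38/21·49/152 = 1/8 ✓
b·Ac²: (-1150/957)·(-2871/4600) + 38/21·(-7/19) = 1/12 ✓
b·A²c: 38/21·7/304 = 1/24 ✓; 4 stages ⇒ order 4.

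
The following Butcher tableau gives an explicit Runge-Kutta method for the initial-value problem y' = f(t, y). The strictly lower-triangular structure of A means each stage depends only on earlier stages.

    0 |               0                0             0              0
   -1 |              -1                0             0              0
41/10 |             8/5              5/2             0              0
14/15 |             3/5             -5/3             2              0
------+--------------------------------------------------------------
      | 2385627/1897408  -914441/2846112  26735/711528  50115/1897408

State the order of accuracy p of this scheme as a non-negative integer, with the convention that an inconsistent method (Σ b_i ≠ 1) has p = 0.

3

b = (2385627/1897408, -914441/2846112, 26735/711528, 50115/1897408)
c = (0, -1, 41/10, 14/15)
Ac = (0, 0, -5/2, 148/15)
Σ b_i: 2385627/1897408·1 + (-914441/2846112)·1 + 26735/711528·1 + 50115/1897408·1 = 1 ✓
b·c: (-914441/2846112)·(-1) + 26735/711528·41/10 + 50115/1897408·14/15 = 1/2 ✓
b·c²: (-914441/2846112)·1 + 26735/711528·1681/100 + 50115/1897408·196/225 = 1/3 ✓
b·Ac: 26735/711528·(-5/2) + 50115/1897408·148/15 = 1/6 ✓
b·c³: (-914441/2846112)·(-1) + 26735/711528·68921/1000 + 50115/1897408·2744/3375 = 250379123/85383360 ≠ 1/4 ⇒ order 3.
b·(c∘Ac): 26735/711528·(-41/4) + 50115/1897408·2072/225 = -673133/4743520 ≠ 1/8
b·Ac²: 26735/711528·5/2 + 50115/1897408·4793/150 = 53387239/56922240 ≠ 1/12
b·A²c: 50115/1897408·(-5) = -250575/1897408 ≠ 1/24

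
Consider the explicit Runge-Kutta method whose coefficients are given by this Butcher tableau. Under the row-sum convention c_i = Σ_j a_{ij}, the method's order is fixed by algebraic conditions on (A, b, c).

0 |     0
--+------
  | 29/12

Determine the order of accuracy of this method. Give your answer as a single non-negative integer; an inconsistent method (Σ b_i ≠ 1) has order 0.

b = (29/12)
c = (0)
Σ b_i: 29/12·1 = 29/12 ≠ 1 ⇒ order 0.

0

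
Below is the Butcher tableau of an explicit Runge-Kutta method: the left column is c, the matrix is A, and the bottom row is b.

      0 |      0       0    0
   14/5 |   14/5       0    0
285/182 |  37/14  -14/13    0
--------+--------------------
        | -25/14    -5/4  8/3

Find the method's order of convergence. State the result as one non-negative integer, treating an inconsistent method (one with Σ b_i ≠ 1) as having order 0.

b = (-25/14, -5/4, 8/3)
c = (0, 14/5, 285/182)
Ac = (0, 0, -196/65)
Σ b_i: (-25/14)·1 + (-5/4)·1 + 8/3·1 = -31/84 ≠ 1 ⇒ order 0.

0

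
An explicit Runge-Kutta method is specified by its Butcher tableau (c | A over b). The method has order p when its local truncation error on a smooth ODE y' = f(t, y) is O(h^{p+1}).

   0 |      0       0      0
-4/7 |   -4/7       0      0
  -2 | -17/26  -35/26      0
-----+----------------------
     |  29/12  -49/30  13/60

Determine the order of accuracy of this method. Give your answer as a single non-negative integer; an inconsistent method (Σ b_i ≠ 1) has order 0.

b = (29/12, -49/30, 13/60)
c = (0, -4/7, -2)
Ac = (0, 0, 10/13)
Σ b_i: 29/12·1 + (-49/30)·1 + 13/60·1 = 1 ✓
b·c: (-49/30)·(-4/7) + 13/60·(-2) = 1/2 ✓
b·c²: (-49/30)·16/49 + 13/60·4 = 1/3 ✓
b·Ac: 13/60·10/13 = 1/6 ✓; 3 stages ⇒ order 3.

3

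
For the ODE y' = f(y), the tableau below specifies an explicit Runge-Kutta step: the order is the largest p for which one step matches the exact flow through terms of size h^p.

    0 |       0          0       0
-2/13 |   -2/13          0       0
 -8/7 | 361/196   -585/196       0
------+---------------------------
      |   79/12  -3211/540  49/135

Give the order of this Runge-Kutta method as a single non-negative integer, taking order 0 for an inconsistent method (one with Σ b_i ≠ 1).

b = (79/12, -3211/540, 49/135)
c = (0, -2/13, -8/7)
Ac = (0, 0, 45/98)
Σ b_i: 79/12·1 + (-3211/540)·1 + 49/135·1 = 1 ✓
b·c: (-3211/540)·(-2/13) + 49/135·(-8/7) = 1/2 ✓
b·c²: (-3211/540)·4/169 + 49/135·64/49 = 1/3 ✓
b·Ac: 49/135·45/98 = 1/6 ✓; 3 stages ⇒ order 3.

3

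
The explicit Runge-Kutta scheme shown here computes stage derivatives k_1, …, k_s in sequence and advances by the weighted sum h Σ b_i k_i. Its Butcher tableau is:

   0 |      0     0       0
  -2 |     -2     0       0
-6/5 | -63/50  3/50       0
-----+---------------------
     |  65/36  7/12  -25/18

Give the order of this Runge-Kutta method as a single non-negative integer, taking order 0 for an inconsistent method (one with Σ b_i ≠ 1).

b = (65/36, 7/12, -25/18)
c = (0, -2, -6/5)
Ac = (0, 0, -3/25)
Σ b_i: 65/36·1 + 7/12·1 + (-25/18)·1 = 1 ✓
b·c: 7/12·(-2) + (-25/18)·(-6/5) = 1/2 ✓
b·c²: 7/12·4 + (-25/18)·36/25 = 1/3 ✓
b·Ac: (-25/18)·(-3/25) = 1/6 ✓; 3 stages ⇒ order 3.

3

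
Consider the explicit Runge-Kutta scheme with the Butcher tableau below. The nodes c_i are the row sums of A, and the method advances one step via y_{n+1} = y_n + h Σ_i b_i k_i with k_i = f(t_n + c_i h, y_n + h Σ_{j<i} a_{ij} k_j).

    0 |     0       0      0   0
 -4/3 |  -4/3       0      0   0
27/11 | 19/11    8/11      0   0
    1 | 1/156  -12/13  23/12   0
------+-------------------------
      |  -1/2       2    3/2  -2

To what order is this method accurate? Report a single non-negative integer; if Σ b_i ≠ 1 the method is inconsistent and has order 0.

1

b = (-1/2, 2, 3/2, -2)
c = (0, -4/3, 27/11, 1)
Ac = (0, 0, -32/33, 3395/572)
Σ b_i: (-1/2)·1 + 2·1 + 3/2·1 + (-2)·1 = 1 ✓
b·c: 2·(-4/3) + 3/2·27/11 + (-2)·1 = -65/66 ≠ 1/2 ⇒ order 1.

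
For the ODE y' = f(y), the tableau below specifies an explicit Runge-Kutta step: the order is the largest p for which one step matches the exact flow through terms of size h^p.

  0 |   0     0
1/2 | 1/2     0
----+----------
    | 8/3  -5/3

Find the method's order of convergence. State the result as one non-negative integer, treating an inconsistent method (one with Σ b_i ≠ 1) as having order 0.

1

b = (8/3, -5/3)
c = (0, 1/2)
Σ b_i: 8/3·1 + (-5/3)·1 = 1 ✓
b·c: (-5/3)·1/2 = -5/6 ≠ 1/2 ⇒ order 1.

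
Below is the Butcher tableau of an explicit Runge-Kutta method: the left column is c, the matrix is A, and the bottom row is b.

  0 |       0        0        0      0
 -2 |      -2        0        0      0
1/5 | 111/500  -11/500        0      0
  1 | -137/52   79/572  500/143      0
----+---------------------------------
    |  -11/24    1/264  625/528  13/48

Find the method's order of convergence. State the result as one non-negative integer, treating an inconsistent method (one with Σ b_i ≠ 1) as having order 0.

b = (-11/24, 1/264, 625/528, 13/48)
c = (0, -2, 1/5, 1)
Ac = (0, 0, 11/250, 11/26)
Σ b_i: (-11/24)·1 + 1/264·1 + 625/528·1 + 13/48·1 = 1 ✓
b·c: 1/264·(-2) + 625/528·1/5 + 13/48·1 = 1/2 ✓
b·c²: 1/264·4 + 625/528·1/25 + 13/48·1 = 1/3 ✓
b·Ac: 625/528·11/250 + 13/48·11/26 = 1/6 ✓
b·c³: 1/264·(-8) + 625/528·1/125 + 13/48·1 = 1/4 ✓
b·(c∘Ac): 625/528·11/1250 + 13/48·11/26 = 1/8 ✓
b·Ac²: 625/528·(-11/125) + 13/48·9/13 = 1/12 ✓
b·A²c: 13/48·2/13 = 1/24 ✓; 4 stages ⇒ order 4.

4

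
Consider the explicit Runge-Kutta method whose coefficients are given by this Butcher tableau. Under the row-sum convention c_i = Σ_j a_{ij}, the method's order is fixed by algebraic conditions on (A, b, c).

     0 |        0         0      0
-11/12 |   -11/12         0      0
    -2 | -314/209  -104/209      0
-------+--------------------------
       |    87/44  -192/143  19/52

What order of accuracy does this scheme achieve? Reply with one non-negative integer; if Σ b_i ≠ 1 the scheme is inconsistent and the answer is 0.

b = (87/44, -192/143, 19/52)
c = (0, -11/12, -2)
Ac = (0, 0, 26/57)
Σ b_i: 87/44·1 + (-192/143)·1 + 19/52·1 = 1 ✓
b·c: (-192/143)·(-11/12) + 19/52·(-2) = 1/2 ✓
b·c²: (-192/143)·121/144 + 19/52·4 = 1/3 ✓
b·Ac: 19/52·26/57 = 1/6 ✓; 3 stages ⇒ order 3.

3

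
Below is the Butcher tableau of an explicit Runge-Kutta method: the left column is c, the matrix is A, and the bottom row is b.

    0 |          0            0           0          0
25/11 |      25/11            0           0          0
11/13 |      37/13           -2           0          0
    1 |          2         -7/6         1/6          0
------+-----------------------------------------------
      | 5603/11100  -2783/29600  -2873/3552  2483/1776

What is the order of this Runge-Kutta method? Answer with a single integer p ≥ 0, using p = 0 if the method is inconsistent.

3

b = (5603/11100, -2783/29600, -2873/3552, 2483/1776)
c = (0, 25/11, 11/13, 1)
Ac = (0, 0, -50/11, -359/143)
Σ b_i: 5603/11100·1 + (-2783/29600)·1 + (-2873/3552)·1 + 2483/1776·1 = 1 ✓
b·c: (-2783/29600)·25/11 + (-2873/3552)·11/13 + 2483/1776·1 = 1/2 ✓
b·c²: (-2783/29600)·625/121 + (-2873/3552)·121/169 + 2483/1776·1 = 1/3 ✓
b·Ac: (-2873/3552)·(-50/11) + 2483/1776·(-359/143) = 1/6 ✓
b·c³: (-2783/29600)·15625/1331 + (-2873/3552)·1331/2197 + 2483/1776·1 = -4141/21164 ≠ 1/4 ⇒ order 3.
b·(c∘Ac): (-2873/3552)·(-50/13) + 2483/1776·(-359/143) = -1299/3256 ≠ 1/8
b·Ac²: (-2873/3552)·(-1250/121) + 2483/1776·(-120789/20449) = 12383/126984 ≠ 1/12
b·A²c: 2483/1776·(-25/33) = -62075/58608 ≠ 1/24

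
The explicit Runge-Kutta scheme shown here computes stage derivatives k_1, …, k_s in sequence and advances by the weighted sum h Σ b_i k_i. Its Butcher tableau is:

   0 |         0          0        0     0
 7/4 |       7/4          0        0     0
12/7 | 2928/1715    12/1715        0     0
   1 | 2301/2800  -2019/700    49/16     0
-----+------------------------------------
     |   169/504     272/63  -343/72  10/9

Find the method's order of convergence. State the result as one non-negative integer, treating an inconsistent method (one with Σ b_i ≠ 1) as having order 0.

4

b = (169/504, 272/63, -343/72, 10/9)
c = (0, 7/4, 12/7, 1)
Ac = (0, 0, 3/245, 81/400)
Σ b_i: 169/504·1 + 272/63·1 + (-343/72)·1 + 10/9·1 = 1 ✓
b·c: 272/63·7/4 + (-343/72)·12/7 + 10/9·1 = 1/2 ✓
b·c²: 272/63·49/16 + (-343/72)·144/49 + 10/9·1 = 1/3 ✓
b·Ac: (-343/72)·3/245 + 10/9·81/400 = 1/6 ✓
b·c³: 272/63·343/64 + (-343/72)·1728/343 + 10/9·1 = 1/4 ✓
b·(c∘Ac): (-343/72)·36/1715 + 10/9·81/400 = 1/8 ✓
b·Ac²: (-343/72)·3/140 + 10/9·267/1600 = 1/12 ✓
b·A²c: 10/9·3/80 = 1/24 ✓; 4 stages ⇒ order 4.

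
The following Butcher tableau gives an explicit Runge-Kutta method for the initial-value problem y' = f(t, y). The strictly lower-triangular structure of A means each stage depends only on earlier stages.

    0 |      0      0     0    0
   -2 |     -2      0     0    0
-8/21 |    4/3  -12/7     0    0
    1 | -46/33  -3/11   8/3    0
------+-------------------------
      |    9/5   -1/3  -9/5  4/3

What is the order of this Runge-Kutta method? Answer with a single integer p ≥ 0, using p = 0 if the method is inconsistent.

b = (9/5, -1/3, -9/5, 4/3)
c = (0, -2, -8/21, 1)
Ac = (0, 0, 24/7, -326/693)
Σ b_i: 9/5·1 + (-1/3)·1 + (-9/5)·1 + 4/3·1 = 1 ✓
b·c: (-1/3)·(-2) + (-9/5)·(-8/21) + 4/3·1 = 94/35 ≠ 1/2 ⇒ order 1.

1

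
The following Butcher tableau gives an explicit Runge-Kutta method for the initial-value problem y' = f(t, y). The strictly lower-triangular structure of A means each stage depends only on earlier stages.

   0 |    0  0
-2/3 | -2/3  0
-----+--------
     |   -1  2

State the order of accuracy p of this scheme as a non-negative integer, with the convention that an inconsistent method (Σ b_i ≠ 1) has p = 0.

b = (-1, 2)
c = (0, -2/3)
Σ b_i: (-1)·1 + 2·1 = 1 ✓
b·c: 2·(-2/3) = -4/3 ≠ 1/2 ⇒ order 1.

1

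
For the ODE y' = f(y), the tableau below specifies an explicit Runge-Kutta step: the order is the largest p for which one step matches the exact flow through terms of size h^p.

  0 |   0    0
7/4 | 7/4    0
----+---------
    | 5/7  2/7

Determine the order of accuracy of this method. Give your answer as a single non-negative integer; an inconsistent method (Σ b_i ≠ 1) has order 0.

2

b = (5/7, 2/7)
c = (0, 7/4)
Σ b_i: 5/7·1 + 2/7·1 = 1 ✓
b·c: 2/7·7/4 = 1/2 ✓; 2 stages ⇒ order 2.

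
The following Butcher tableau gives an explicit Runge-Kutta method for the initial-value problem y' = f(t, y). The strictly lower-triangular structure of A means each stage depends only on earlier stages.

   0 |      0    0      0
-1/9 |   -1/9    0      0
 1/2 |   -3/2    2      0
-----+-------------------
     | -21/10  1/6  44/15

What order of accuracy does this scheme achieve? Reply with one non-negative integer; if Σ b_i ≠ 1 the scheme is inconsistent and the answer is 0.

b = (-21/10, 1/6, 44/15)
c = (0, -1/9, 1/2)
Ac = (0, 0, -2/9)
Σ b_i: (-21/10)·1 + 1/6·1 + 44/15·1 = 1 ✓
b·c: 1/6·(-1/9) + 44/15·1/2 = 391/270 ≠ 1/2 ⇒ order 1.

1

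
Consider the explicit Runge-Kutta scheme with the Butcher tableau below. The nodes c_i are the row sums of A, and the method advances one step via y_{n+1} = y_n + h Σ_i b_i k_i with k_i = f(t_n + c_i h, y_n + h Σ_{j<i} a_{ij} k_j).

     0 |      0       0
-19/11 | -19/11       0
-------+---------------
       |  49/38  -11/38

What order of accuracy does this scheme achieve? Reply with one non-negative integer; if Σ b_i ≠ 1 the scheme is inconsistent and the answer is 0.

b = (49/38, -11/38)
c = (0, -19/11)
Σ b_i: 49/38·1 + (-11/38)·1 = 1 ✓
b·c: (-11/38)·(-19/11) = 1/2 ✓; 2 stages ⇒ order 2.

2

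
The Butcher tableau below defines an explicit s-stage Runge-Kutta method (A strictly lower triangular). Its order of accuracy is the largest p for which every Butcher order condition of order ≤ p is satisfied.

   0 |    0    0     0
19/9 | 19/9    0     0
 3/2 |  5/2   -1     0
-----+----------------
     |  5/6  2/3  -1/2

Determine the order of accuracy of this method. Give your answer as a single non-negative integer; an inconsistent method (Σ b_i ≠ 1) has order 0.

b = (5/6, 2/3, -1/2)
c = (0, 19/9, 3/2)
Ac = (0, 0, -19/9)
Σ b_i: 5/6·1 + 2/3·1 + (-1/2)·1 = 1 ✓
b·c: 2/3·19/9 + (-1/2)·3/2 = 71/108 ≠ 1/2 ⇒ order 1.

1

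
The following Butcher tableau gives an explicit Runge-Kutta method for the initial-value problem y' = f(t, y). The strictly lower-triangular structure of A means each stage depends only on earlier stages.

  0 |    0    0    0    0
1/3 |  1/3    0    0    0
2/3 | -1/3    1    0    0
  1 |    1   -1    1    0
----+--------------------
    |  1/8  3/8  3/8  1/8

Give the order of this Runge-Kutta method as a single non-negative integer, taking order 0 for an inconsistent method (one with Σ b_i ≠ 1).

4

b = (1/8, 3/8, 3/8, 1/8)
c = (0, 1/3, 2/3, 1)
Ac = (0, 0, 1/3, 1/3)
Σ b_i: 1/8·1 + 3/8·1 + 3/8·1 + 1/8·1 = 1 ✓
b·c: 3/8·1/3 + 3/8·2/3 + 1/8·1 = 1/2 ✓
b·c²: 3/8·1/9 + 3/8·4/9 + 1/8·1 = 1/3 ✓
b·Ac: 3/8·1/3 + 1/8·1/3 = 1/6 ✓
b·c³: 3/8·1/27 + 3/8·8/27 + 1/8·1 = 1/4 ✓
b·(c∘Ac): 3/8·2/9 + 1/8·1/3 = 1/8 ✓
b·Ac²: 3/8·1/9 + 1/8·1/3 = 1/12 ✓
b·A²c: 1/8·1/3 = 1/24 ✓; 4 stages ⇒ order 4.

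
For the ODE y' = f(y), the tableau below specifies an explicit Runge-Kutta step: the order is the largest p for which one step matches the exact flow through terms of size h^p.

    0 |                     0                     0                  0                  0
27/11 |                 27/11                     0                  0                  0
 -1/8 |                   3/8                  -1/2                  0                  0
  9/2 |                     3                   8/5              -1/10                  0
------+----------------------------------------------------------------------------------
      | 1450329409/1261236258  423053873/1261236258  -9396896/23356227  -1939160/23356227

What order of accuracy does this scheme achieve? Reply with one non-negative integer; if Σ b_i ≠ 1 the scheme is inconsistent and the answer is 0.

3

b = (1450329409/1261236258, 423053873/1261236258, -9396896/23356227, -1939160/23356227)
c = (0, 27/11, -1/8, 9/2)
Ac = (0, 0, -27/22, 3467/880)
Σ b_i: 1450329409/1261236258·1 + 423053873/1261236258·1 + (-9396896/23356227)·1 + (-1939160/23356227)·1 = 1 ✓
b·c: 423053873/1261236258·27/11 + (-9396896/23356227)·(-1/8) + (-1939160/23356227)·9/2 = 1/2 ✓
b·c²: 423053873/1261236258·729/121 + (-9396896/23356227)·1/64 + (-1939160/23356227)·81/4 = 1/3 ✓
b·Ac: (-9396896/23356227)·(-27/22) + (-1939160/23356227)·3467/880 = 1/6 ✓
b·c³: 423053873/1261236258·19683/1331 + (-9396896/23356227)·(-1/512) + (-1939160/23356227)·729/8 = -10706520481/4110695952 ≠ 1/4 ⇒ order 3.
b·(c∘Ac): (-9396896/23356227)·27/176 + (-1939160/23356227)·31203/1760 = -525373095/342557996 ≠ 1/8
b·Ac²: (-9396896/23356227)·(-729/242) + (-1939160/23356227)·149275/15488 = 1692653077/4110695952 ≠ 1/12
b·A²c: (-1939160/23356227)·27/220 = -872622/85639499 ≠ 1/24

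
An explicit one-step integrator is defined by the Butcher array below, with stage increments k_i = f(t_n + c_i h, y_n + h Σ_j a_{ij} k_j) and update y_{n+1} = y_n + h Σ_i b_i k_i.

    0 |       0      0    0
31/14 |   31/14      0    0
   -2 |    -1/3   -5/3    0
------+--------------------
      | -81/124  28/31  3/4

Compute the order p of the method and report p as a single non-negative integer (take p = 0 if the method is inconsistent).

2

b = (-81/124, 28/31, 3/4)
c = (0, 31/14, -2)
Ac = (0, 0, -155/42)
Σ b_i: (-81/124)·1 + 28/31·1 + 3/4·1 = 1 ✓
b·c: 28/31·31/14 + 3/4·(-2) = 1/2 ✓
b·c²: 28/31·961/196 + 3/4·4 = 52/7 ≠ 1/3 ⇒ order 2.
b·Ac: 3/4·(-155/42) = -155/56 ≠ 1/6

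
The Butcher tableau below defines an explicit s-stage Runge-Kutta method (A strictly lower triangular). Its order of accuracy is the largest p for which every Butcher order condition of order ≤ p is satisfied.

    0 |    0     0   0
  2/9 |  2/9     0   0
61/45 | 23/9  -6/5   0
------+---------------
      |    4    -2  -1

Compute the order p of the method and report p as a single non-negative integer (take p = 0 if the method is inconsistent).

b = (4, -2, -1)
c = (0, 2/9, 61/45)
Ac = (0, 0, -4/15)
Σ b_i: 4·1 + (-2)·1 + (-1)·1 = 1 ✓
b·c: (-2)·2/9 + (-1)·61/45 = -9/5 ≠ 1/2 ⇒ order 1.

1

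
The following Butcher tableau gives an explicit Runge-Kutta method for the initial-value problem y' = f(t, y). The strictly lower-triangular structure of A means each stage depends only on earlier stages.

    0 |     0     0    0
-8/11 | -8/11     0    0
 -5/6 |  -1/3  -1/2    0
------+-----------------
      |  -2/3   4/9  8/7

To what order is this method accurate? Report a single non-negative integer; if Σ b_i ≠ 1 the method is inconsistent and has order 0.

0

b = (-2/3, 4/9, 8/7)
c = (0, -8/11, -5/6)
Ac = (0, 0, 4/11)
Σ b_i: (-2/3)·1 + 4/9·1 + 8/7·1 = 58/63 ≠ 1 ⇒ order 0.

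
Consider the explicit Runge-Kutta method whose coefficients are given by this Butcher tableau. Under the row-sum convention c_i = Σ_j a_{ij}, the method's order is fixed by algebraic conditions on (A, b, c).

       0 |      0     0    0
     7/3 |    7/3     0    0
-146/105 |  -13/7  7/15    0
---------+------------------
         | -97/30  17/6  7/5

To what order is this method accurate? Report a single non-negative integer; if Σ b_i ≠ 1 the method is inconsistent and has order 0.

1

b = (-97/30, 17/6, 7/5)
c = (0, 7/3, -146/105)
Ac = (0, 0, 49/45)
Σ b_i: (-97/30)·1 + 17/6·1 + 7/5·1 = 1 ✓
b·c: 17/6·7/3 + 7/5·(-146/105) = 2099/450 ≠ 1/2 ⇒ order 1.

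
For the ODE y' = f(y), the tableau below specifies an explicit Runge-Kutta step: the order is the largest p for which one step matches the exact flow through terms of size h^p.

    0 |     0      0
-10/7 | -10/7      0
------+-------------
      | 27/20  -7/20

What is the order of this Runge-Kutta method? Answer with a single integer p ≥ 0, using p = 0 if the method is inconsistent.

2

b = (27/20, -7/20)
c = (0, -10/7)
Σ b_i: 27/20·1 + (-7/20)·1 = 1 ✓
b·c: (-7/20)·(-10/7) = 1/2 ✓; 2 stages ⇒ order 2.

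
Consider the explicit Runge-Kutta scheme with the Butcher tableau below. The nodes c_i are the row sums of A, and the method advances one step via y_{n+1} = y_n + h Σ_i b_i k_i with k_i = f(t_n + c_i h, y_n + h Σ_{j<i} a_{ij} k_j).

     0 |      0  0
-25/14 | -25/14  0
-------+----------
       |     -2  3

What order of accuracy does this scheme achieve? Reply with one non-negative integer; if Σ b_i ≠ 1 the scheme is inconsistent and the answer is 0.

b = (-2, 3)
c = (0, -25/14)
Σ b_i: (-2)·1 + 3·1 = 1 ✓
b·c: 3·(-25/14) = -75/14 ≠ 1/2 ⇒ order 1.

1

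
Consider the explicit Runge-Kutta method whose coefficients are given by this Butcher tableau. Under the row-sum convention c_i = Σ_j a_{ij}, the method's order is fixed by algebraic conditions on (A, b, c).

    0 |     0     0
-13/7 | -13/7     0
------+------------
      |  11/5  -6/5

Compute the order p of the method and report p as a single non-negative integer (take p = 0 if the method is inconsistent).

1

b = (11/5, -6/5)
c = (0, -13/7)
Σ b_i: 11/5·1 + (-6/5)·1 = 1 ✓
b·c: (-6/5)·(-13/7) = 78/35 ≠ 1/2 ⇒ order 1.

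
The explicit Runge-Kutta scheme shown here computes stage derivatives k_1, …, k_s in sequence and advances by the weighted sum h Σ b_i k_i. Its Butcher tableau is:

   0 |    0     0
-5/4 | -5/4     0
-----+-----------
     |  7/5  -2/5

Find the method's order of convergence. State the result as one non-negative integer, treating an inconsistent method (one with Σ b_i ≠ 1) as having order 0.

2

b = (7/5, -2/5)
c = (0, -5/4)
Σ b_i: 7/5·1 + (-2/5)·1 = 1 ✓
b·c: (-2/5)·(-5/4) = 1/2 ✓; 2 stages ⇒ order 2.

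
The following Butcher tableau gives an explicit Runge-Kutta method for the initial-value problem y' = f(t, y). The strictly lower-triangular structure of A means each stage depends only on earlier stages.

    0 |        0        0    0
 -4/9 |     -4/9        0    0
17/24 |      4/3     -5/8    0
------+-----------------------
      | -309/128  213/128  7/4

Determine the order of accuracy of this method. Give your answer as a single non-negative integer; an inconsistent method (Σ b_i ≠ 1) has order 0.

2

b = (-309/128, 213/128, 7/4)
c = (0, -4/9, 17/24)
Ac = (0, 0, 5/18)
Σ b_i: (-309/128)·1 + 213/128·1 + 7/4·1 = 1 ✓
b·c: 213/128·(-4/9) + 7/4·17/24 = 1/2 ✓
b·c²: 213/128·16/81 + 7/4·289/576 = 8341/6912 ≠ 1/3 ⇒ order 2.
b·Ac: 7/4·5/18 = 35/72 ≠ 1/6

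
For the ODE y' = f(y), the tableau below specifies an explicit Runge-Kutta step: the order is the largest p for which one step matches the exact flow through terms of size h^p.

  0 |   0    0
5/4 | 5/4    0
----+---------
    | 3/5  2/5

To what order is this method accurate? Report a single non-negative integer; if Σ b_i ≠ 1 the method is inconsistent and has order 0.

2

b = (3/5, 2/5)
c = (0, 5/4)
Σ b_i: 3/5·1 + 2/5·1 = 1 ✓
b·c: 2/5·5/4 = 1/2 ✓; 2 stages ⇒ order 2.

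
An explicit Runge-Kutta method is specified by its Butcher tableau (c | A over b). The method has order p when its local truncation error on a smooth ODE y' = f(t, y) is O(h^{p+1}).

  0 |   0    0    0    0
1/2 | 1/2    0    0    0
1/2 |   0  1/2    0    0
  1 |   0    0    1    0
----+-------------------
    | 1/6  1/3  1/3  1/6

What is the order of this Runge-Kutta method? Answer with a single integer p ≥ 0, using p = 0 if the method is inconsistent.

4

b = (1/6, 1/3, 1/3, 1/6)
c = (0, 1/2, 1/2, 1)
Ac = (0, 0, 1/4, 1/2)
Σ b_i: 1/6·1 + 1/3·1 + 1/3·1 + 1/6·1 = 1 ✓
b·c: 1/3·1/2 + 1/3·1/2 + 1/6·1 = 1/2 ✓
b·c²: 1/3·1/4 + 1/3·1/4 + 1/6·1 = 1/3 ✓
b·Ac: 1/3·1/4 + 1/6·1/2 = 1/6 ✓
b·c³: 1/3·1/8 + 1/3·1/8 + 1/6·1 = 1/4 ✓
b·(c∘Ac): 1/3·1/8 + 1/6·1/2 = 1/8 ✓
b·Ac²: 1/3·1/8 + 1/6·1/4 = 1/12 ✓
b·A²c: 1/6·1/4 = 1/24 ✓; 4 stages ⇒ order 4.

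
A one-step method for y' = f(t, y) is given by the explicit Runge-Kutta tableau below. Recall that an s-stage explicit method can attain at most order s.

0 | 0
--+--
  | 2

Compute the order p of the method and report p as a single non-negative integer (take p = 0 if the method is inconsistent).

0

b = (2)
c = (0)
Σ b_i: 2·1 = 2 ≠ 1 ⇒ order 0.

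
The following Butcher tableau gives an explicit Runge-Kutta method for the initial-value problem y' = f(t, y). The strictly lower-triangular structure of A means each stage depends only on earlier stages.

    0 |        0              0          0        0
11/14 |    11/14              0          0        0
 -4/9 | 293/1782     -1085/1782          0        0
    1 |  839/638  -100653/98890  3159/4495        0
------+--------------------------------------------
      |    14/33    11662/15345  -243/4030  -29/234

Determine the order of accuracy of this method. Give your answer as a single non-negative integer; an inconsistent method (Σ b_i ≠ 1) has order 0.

b = (14/33, 11662/15345, -243/4030, -29/234)
c = (0, 11/14, -4/9, 1)
Ac = (0, 0, -155/324, -129/116)
Σ b_i: 14/33·1 + 11662/15345·1 + (-243/4030)·1 + (-29/234)·1 = 1 ✓
b·c: 11662/15345·11/14 + (-243/4030)·(-4/9) + (-29/234)·1 = 1/2 ✓
b·c²: 11662/15345·121/196 + (-243/4030)·16/81 + (-29/234)·1 = 1/3 ✓
b·Ac: (-243/4030)·(-155/324) + (-29/234)·(-129/116) = 1/6 ✓
b·c³: 11662/15345·1331/2744 + (-243/4030)·(-64/729) + (-29/234)·1 = 1/4 ✓
b·(c∘Ac): (-243/4030)·155/729 + (-29/234)·(-129/116) = 1/8 ✓
b·Ac²: (-243/4030)·(-1705/4536) + (-29/234)·(-795/1624) = 1/12 ✓
b·A²c: (-29/234)·(-39/116) = 1/24 ✓; 4 stages ⇒ order 4.

4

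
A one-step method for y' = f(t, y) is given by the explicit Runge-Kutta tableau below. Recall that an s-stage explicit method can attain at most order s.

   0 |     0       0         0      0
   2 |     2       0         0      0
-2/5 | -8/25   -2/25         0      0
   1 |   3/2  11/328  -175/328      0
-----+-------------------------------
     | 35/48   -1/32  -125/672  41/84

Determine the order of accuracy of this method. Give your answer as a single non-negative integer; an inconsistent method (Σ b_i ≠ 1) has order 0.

b = (35/48, -1/32, -125/672, 41/84)
c = (0, 2, -2/5, 1)
Ac = (0, 0, -4/25, 23/82)
Σ b_i: 35/48·1 + (-1/32)·1 + (-125/672)·1 + 41/84·1 = 1 ✓
b·c: (-1/32)·2 + (-125/672)·(-2/5) + 41/84·1 = 1/2 ✓
b·c²: (-1/32)·4 + (-125/672)·4/25 + 41/84·1 = 1/3 ✓
b·Ac: (-125/672)·(-4/25) + 41/84·23/82 = 1/6 ✓
b·c³: (-1/32)·8 + (-125/672)·(-8/125) + 41/84·1 = 1/4 ✓
b·(c∘Ac): (-125/672)·8/125 + 41/84·23/82 = 1/8 ✓
b·Ac²: (-125/672)·(-8/25) + 41/84·2/41 = 1/12 ✓
b·A²c: 41/84·7/82 = 1/24 ✓; 4 stages ⇒ order 4.

4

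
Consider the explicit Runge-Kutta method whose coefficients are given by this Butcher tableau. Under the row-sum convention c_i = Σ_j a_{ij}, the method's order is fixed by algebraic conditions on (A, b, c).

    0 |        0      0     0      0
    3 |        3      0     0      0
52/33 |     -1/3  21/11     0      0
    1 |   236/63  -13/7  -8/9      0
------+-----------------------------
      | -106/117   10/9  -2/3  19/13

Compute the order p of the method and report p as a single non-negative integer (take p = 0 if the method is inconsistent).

b = (-106/117, 10/9, -2/3, 19/13)
c = (0, 3, 52/33, 1)
Ac = (0, 0, 63/11, -14495/2079)
Σ b_i: (-106/117)·1 + 10/9·1 + (-2/3)·1 + 19/13·1 = 1 ✓
b·c: 10/9·3 + (-2/3)·52/33 + 19/13·1 = 4819/1287 ≠ 1/2 ⇒ order 1.

1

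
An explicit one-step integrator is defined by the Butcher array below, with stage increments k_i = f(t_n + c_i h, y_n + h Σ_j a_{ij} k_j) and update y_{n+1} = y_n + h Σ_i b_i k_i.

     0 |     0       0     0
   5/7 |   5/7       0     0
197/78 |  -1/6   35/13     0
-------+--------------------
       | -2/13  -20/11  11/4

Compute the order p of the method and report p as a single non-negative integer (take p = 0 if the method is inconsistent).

0

b = (-2/13, -20/11, 11/4)
c = (0, 5/7, 197/78)
Ac = (0, 0, 25/13)
Σ b_i: (-2/13)·1 + (-20/11)·1 + 11/4·1 = 445/572 ≠ 1 ⇒ order 0.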